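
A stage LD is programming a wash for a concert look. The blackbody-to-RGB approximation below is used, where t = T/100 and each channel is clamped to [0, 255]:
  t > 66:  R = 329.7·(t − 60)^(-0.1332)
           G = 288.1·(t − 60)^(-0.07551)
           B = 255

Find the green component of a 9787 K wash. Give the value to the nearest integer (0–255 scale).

t = 9787/100 = 97.87; the t > 66 branch applies.
G = 288.1·(97.87 − 60)^(-0.07551) = 288.1·37.87^(-0.07551) = 288.1·0.76002 = 218.961.
Rounded: 219.

219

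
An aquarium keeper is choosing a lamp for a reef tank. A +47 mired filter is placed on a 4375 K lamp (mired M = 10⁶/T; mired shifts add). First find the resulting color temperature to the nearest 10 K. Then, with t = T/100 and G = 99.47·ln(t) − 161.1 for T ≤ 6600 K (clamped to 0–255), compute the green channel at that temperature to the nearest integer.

M_in = 10⁶/4375 = 228.57; M_out = 228.57 + (+47) = 275.57.
T_out = 10⁶/275.57 = 3628.8 K → 3630 K; t = 36.3.
G = 99.47·ln 36.3 − 161.1 = 99.47·3.5918 − 161.1 = 196.178.
Rounded: 196.

196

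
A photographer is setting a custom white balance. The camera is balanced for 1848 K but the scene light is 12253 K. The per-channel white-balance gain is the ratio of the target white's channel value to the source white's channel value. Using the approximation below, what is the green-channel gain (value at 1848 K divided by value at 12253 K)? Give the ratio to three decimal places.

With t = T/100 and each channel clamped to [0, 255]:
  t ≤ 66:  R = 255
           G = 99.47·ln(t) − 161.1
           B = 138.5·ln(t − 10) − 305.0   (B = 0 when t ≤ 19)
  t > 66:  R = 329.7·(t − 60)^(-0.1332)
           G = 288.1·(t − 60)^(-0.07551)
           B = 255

At 12253 K (t = 122.53):
  G = 288.1·(122.53 − 60)^(-0.07551) = 288.1·62.53^(-0.07551) = 288.1·0.73177 = 210.824.
At 1848 K (t = 18.48):
  G = 99.47·ln 18.48 − 161.1 = 99.47·2.9167 − 161.1 = 129.023.
Gain = 129.023 / 210.824 = 0.6120 → 0.612.

0.612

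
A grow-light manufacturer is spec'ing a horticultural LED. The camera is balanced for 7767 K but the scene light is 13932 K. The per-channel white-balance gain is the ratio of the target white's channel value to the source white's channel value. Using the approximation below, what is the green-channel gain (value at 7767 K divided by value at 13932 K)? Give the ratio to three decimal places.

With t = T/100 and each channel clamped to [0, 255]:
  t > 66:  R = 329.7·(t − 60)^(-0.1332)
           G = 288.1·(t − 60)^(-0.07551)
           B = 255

At 13932 K (t = 139.32):
  G = 288.1·(139.32 − 60)^(-0.07551) = 288.1·79.32^(-0.07551) = 288.1·0.71875 = 207.072.
At 7767 K (t = 77.67):
  G = 288.1·(77.67 − 60)^(-0.07551) = 288.1·17.67^(-0.07551) = 288.1·0.80505 = 231.934.
Gain = 231.934 / 207.072 = 1.1201 → 1.120.

1.120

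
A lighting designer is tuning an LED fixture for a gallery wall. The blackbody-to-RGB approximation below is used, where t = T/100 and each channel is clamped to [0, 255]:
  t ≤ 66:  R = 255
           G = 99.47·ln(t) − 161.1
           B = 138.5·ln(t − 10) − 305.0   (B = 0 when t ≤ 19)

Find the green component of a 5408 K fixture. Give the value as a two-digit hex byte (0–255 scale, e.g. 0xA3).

t = 5408/100 = 54.08; the t ≤ 66 branch applies.
G = 99.47·ln 54.08 − 161.1 = 99.47·3.9905 − 161.1 = 235.831.
Rounded: 236; in hex, 0xEC.

0xEC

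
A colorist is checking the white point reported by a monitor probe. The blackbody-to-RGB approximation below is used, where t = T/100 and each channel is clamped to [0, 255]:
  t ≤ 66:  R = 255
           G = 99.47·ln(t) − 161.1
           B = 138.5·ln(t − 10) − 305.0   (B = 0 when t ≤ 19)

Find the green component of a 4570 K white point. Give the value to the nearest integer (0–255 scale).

t = 4570/100 = 45.7; the t ≤ 66 branch applies.
G = 99.47·ln 45.7 − 161.1 = 99.47·3.8221 − 161.1 = 219.084.
Rounded: 219.

219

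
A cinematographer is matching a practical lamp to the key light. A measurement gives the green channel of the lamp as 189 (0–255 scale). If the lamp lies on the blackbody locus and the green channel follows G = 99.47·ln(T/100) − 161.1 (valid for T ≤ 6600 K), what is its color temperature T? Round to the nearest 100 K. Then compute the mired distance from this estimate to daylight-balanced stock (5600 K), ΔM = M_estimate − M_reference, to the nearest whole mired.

ln t = (189 + 161.1) / 99.47 = 3.5197.
t = e^3.5197 = 33.773.
T = 100·t = 3377 K → 3400 K to the nearest 100 K.
M_estimate = 10⁶/3400 = 294.12; M_reference = 10⁶/5600 = 178.57.
ΔM = 294.12 − 178.57 = 115.55 → +116 mireds.

+116 mireds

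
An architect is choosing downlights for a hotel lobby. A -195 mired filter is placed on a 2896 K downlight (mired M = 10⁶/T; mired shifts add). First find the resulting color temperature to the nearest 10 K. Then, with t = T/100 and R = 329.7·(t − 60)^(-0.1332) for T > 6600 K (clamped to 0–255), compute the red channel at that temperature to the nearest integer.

M_in = 10⁶/2896 = 345.30; M_out = 345.30 + (-195) = 150.30.
T_out = 10⁶/150.30 = 6653.2 K → 6650 K; t = 66.5.
R = 329.7·(66.5 − 60)^(-0.1332) = 329.7·6.5^(-0.1332) = 329.7·0.77933 = 256.944 → clamped to 255.
Rounded: 255.

255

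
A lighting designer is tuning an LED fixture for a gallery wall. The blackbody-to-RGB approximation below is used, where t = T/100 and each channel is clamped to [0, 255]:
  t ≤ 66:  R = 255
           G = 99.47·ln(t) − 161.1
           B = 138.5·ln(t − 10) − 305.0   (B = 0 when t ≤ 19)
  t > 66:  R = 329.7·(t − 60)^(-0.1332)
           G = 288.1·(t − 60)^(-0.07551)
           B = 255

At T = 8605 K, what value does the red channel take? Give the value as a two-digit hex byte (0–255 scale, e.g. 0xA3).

t = 8605/100 = 86.05; the t > 66 branch applies.
R = 329.7·(86.05 − 60)^(-0.1332) = 329.7·26.05^(-0.1332) = 329.7·0.64776 = 213.567.
Rounded: 214; in hex, 0xD6.

0xD6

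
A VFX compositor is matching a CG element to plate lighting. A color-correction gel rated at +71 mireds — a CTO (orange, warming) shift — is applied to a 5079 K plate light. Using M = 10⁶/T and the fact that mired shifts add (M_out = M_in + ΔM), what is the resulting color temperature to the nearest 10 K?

3730 K

M_in = 10⁶/5079 = 196.89 mireds.
M_out = 196.89 + (+71) = 267.89 mireds.
T_out = 10⁶/267.89 = 3732.9 K → 3730 K.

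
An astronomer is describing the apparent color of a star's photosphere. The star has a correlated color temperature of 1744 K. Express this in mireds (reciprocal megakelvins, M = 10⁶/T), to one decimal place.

573.4 mireds

M = 10⁶ / 1744 = 573.394 → 573.4 mireds.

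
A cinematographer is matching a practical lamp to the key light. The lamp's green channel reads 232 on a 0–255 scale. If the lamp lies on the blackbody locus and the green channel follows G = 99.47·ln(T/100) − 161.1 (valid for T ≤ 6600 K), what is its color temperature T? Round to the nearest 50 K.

5200 K

ln t = (232 + 161.1) / 99.47 = 3.9519.
t = e^3.9519 = 52.036.
T = 100·t = 5204 K → 5200 K to the nearest 50 K.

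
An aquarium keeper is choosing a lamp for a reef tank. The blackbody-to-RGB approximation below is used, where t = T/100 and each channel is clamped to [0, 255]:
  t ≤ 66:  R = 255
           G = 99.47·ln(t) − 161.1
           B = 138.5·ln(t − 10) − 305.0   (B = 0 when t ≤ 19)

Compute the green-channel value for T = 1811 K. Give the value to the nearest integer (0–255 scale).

t = 1811/100 = 18.11; the t ≤ 66 branch applies.
G = 99.47·ln 18.11 − 161.1 = 99.47·2.8965 − 161.1 = 127.011.
Rounded: 127.

127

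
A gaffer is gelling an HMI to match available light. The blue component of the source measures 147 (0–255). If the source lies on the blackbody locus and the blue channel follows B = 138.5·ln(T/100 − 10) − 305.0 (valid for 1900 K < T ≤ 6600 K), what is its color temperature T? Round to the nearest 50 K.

3600 K

ln(t − 10) = (147 + 305.0) / 138.5 = 3.2635.
t − 10 = e^3.2635 = 26.142, so t = 36.142.
T = 100·t = 3614 K → 3600 K to the nearest 50 K.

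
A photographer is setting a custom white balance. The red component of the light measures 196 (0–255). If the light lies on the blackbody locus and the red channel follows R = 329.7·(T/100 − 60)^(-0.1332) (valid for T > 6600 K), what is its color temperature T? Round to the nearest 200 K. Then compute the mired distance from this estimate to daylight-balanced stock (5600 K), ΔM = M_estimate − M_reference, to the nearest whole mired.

(t − 60)^(-0.1332) = 196/329.7 = 0.59448.
t − 60 = 0.59448^(1/-0.1332) = 0.59448^(-7.508) = 49.621, so t = 109.621.
T = 100·t = 10962 K → 11000 K to the nearest 200 K.
M_estimate = 10⁶/11000 = 90.91; M_reference = 10⁶/5600 = 178.57.
ΔM = 90.91 − 178.57 = -87.66 → -88 mireds.

-88 mireds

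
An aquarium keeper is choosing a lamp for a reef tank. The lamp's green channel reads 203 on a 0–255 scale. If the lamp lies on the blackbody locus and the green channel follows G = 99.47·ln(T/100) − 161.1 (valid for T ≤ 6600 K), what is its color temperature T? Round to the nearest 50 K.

3900 K

ln t = (203 + 161.1) / 99.47 = 3.6604.
t = e^3.6604 = 38.877.
T = 100·t = 3888 K → 3900 K to the nearest 50 K.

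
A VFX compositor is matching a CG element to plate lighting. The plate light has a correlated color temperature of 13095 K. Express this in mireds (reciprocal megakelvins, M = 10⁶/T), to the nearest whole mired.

76 mireds

M = 10⁶ / 13095 = 76.365 → 76 mireds.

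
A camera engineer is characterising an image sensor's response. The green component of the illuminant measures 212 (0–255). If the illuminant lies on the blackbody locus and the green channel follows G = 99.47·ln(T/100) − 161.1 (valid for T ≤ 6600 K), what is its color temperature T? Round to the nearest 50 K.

ln t = (212 + 161.1) / 99.47 = 3.7509.
t = e^3.7509 = 42.559.
T = 100·t = 4256 K → 4250 K to the nearest 50 K.

4250 K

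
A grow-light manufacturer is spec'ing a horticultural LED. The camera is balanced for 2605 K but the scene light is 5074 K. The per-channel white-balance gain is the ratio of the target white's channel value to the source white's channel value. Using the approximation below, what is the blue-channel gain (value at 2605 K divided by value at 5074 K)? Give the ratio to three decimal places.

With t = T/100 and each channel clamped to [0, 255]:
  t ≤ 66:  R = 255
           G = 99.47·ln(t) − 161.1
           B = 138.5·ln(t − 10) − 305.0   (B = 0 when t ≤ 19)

At 5074 K (t = 50.74):
  B = 138.5·ln(50.74 − 10) − 305.0 = 138.5·ln 40.74 − 305.0 = 138.5·3.7072 − 305.0 = 208.449.
At 2605 K (t = 26.05):
  B = 138.5·ln(26.05 − 10) − 305.0 = 138.5·ln 16.05 − 305.0 = 138.5·2.7757 − 305.0 = 79.436.
Gain = 79.436 / 208.449 = 0.3811 → 0.381.

0.381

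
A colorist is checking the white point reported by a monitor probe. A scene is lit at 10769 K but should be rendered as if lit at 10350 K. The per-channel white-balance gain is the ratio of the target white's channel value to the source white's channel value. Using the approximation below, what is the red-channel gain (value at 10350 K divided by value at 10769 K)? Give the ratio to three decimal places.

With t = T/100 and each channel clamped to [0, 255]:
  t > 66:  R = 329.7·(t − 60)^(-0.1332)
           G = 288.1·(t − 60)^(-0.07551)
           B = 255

1.012

At 10769 K (t = 107.69):
  R = 329.7·(107.69 − 60)^(-0.1332) = 329.7·47.69^(-0.1332) = 329.7·0.59763 = 197.039.
At 10350 K (t = 103.5):
  R = 329.7·(103.5 − 60)^(-0.1332) = 329.7·43.5^(-0.1332) = 329.7·0.60500 = 199.468.
Gain = 199.468 / 197.039 = 1.0123 → 1.012.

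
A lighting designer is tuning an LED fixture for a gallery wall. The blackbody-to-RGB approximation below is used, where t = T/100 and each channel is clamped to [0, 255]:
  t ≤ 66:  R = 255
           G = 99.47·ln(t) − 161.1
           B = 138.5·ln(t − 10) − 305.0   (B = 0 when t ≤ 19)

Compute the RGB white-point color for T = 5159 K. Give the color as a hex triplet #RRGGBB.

t = 5159/100 = 51.59; the t ≤ 66 branch applies.
R = 255 by definition for t ≤ 66.
G = 99.47·ln 51.59 − 161.1 = 99.47·3.9433 − 161.1 = 231.143.
B = 138.5·ln(51.59 − 10) − 305.0 = 138.5·ln 41.59 − 305.0 = 138.5·3.7279 − 305.0 = 211.309.
Rounded: (255, 231, 211).
In hex: #FFE7D3.

#FFE7D3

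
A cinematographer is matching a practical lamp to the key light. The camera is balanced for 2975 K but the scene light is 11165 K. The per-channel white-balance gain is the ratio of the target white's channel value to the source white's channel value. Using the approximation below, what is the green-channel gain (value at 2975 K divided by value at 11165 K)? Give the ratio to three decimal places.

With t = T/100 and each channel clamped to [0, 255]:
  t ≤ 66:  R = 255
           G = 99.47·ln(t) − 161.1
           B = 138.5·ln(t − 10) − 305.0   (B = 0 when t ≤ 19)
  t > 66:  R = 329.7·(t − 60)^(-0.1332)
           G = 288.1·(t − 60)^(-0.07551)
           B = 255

0.825

At 11165 K (t = 111.65):
  G = 288.1·(111.65 − 60)^(-0.07551) = 288.1·51.65^(-0.07551) = 288.1·0.74241 = 213.889.
At 2975 K (t = 29.75):
  G = 99.47·ln 29.75 − 161.1 = 99.47·3.3928 − 161.1 = 176.385.
Gain = 176.385 / 213.889 = 0.8247 → 0.825.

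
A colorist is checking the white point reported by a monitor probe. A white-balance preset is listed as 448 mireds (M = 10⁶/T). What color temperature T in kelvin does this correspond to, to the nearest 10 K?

2230 K

T = 10⁶ / 448 = 2232.14 K → 2230 K.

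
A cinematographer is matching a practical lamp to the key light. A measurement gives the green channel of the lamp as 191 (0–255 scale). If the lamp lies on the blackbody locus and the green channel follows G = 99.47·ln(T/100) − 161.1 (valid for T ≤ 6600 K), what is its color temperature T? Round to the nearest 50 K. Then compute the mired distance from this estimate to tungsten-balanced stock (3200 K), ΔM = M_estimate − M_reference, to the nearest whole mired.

ln t = (191 + 161.1) / 99.47 = 3.5398.
t = e^3.5398 = 34.459.
T = 100·t = 3446 K → 3450 K to the nearest 50 K.
M_estimate = 10⁶/3450 = 289.86; M_reference = 10⁶/3200 = 312.50.
ΔM = 289.86 − 312.50 = -22.64 → -23 mireds.

-23 mireds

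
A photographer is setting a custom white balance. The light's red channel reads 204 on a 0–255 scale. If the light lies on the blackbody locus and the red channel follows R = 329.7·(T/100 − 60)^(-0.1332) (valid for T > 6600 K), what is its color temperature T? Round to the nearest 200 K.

(t − 60)^(-0.1332) = 204/329.7 = 0.61874.
t − 60 = 0.61874^(1/-0.1332) = 0.61874^(-7.508) = 36.748, so t = 96.748.
T = 100·t = 9675 K → 9600 K to the nearest 200 K.

9600 K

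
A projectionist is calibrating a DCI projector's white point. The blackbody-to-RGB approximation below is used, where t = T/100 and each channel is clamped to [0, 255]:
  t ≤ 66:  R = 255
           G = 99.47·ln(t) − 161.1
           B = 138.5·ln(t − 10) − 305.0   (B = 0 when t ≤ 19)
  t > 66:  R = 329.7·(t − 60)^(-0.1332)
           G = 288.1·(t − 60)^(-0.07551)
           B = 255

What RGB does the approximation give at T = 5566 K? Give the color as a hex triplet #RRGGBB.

#FFEFE0

t = 5566/100 = 55.66; the t ≤ 66 branch applies.
R = 255 by definition for t ≤ 66.
G = 99.47·ln 55.66 − 161.1 = 99.47·4.0193 − 161.1 = 238.696.
B = 138.5·ln(55.66 − 10) − 305.0 = 138.5·ln 45.66 − 305.0 = 138.5·3.8212 − 305.0 = 224.239.
Rounded: (255, 239, 224).
In hex: #FFEFE0.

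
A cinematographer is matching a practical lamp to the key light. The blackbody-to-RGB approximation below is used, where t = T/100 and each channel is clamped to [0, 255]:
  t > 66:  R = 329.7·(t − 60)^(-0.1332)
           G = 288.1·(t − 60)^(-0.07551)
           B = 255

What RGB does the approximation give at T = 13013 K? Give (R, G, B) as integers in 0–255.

(187, 209, 255)

t = 13013/100 = 130.13; the t > 66 branch applies.
R = 329.7·(130.13 − 60)^(-0.1332) = 329.7·70.13^(-0.1332) = 329.7·0.56771 = 187.174.
G = 288.1·(130.13 − 60)^(-0.07551) = 288.1·70.13^(-0.07551) = 288.1·0.72546 = 209.006.
B = 255 by definition for t > 66.
Rounded: (187, 209, 255).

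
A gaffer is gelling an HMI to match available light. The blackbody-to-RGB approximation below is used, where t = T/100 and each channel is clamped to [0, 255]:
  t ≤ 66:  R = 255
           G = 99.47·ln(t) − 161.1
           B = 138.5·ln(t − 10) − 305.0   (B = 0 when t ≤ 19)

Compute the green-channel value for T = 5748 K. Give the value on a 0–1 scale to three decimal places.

0.949

t = 5748/100 = 57.48; the t ≤ 66 branch applies.
G = 99.47·ln 57.48 − 161.1 = 99.47·4.0514 − 161.1 = 241.896.
On a 0–1 scale: 241.896/255 = 0.9486 → 0.949.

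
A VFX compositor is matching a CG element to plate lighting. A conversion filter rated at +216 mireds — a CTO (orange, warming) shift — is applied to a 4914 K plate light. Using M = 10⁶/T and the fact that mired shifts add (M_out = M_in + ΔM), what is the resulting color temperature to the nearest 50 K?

M_in = 10⁶/4914 = 203.50 mireds.
M_out = 203.50 + (+216) = 419.50 mireds.
T_out = 10⁶/419.50 = 2383.8 K → 2400 K.

2400 K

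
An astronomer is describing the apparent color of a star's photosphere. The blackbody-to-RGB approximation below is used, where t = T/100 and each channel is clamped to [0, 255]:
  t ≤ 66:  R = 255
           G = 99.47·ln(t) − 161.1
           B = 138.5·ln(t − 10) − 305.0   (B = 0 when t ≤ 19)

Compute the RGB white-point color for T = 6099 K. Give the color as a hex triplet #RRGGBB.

#FFF8F0

t = 6099/100 = 60.99; the t ≤ 66 branch applies.
R = 255 by definition for t ≤ 66.
G = 99.47·ln 60.99 − 161.1 = 99.47·4.1107 − 161.1 = 247.792.
B = 138.5·ln(60.99 − 10) − 305.0 = 138.5·ln 50.99 − 305.0 = 138.5·3.9316 − 305.0 = 239.531.
Rounded: (255, 248, 240).
In hex: #FFF8F0.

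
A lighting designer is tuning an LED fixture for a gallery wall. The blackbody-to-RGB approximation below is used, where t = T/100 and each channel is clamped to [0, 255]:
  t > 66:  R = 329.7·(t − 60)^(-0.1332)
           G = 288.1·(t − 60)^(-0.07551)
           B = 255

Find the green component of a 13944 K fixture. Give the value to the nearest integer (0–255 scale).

t = 13944/100 = 139.44; the t > 66 branch applies.
G = 288.1·(139.44 − 60)^(-0.07551) = 288.1·79.44^(-0.07551) = 288.1·0.71867 = 207.048.
Rounded: 207.

207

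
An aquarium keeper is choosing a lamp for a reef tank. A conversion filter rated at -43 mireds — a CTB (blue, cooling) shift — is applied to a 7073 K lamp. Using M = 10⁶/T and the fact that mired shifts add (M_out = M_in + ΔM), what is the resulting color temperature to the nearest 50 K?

M_in = 10⁶/7073 = 141.38 mireds.
M_out = 141.38 + (-43) = 98.38 mireds.
T_out = 10⁶/98.38 = 10164.4 K → 10150 K.

10150 K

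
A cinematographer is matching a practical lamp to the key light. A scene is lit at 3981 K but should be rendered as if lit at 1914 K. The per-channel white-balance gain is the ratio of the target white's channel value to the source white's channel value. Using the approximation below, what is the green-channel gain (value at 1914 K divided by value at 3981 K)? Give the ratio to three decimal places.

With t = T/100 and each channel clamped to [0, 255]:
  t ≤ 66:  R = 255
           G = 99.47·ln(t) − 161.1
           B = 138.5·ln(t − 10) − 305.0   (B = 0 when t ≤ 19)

0.645

At 3981 K (t = 39.81):
  G = 99.47·ln 39.81 − 161.1 = 99.47·3.6841 − 161.1 = 205.359.
At 1914 K (t = 19.14):
  G = 99.47·ln 19.14 − 161.1 = 99.47·2.9518 − 161.1 = 132.514.
Gain = 132.514 / 205.359 = 0.6453 → 0.645.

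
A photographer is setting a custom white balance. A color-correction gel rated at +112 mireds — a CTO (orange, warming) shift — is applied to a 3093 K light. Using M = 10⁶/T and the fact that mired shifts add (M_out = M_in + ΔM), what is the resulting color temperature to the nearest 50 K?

2300 K

M_in = 10⁶/3093 = 323.31 mireds.
M_out = 323.31 + (+112) = 435.31 mireds.
T_out = 10⁶/435.31 = 2297.2 K → 2300 K.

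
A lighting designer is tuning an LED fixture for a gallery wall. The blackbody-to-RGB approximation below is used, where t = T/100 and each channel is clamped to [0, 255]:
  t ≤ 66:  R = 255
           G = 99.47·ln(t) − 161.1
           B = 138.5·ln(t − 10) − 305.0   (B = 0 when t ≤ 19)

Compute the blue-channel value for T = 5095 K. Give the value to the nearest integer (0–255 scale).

t = 5095/100 = 50.95; the t ≤ 66 branch applies.
B = 138.5·ln(50.95 − 10) − 305.0 = 138.5·ln 40.95 − 305.0 = 138.5·3.7124 − 305.0 = 209.161.
Rounded: 209.

209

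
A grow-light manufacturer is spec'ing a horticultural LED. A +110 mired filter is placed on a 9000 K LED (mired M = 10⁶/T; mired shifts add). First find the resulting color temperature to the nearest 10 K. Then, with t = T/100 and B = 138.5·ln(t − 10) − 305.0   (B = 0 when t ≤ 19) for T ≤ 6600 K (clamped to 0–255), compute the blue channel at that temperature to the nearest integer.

M_in = 10⁶/9000 = 111.11; M_out = 111.11 + (+110) = 221.11.
T_out = 10⁶/221.11 = 4522.6 K → 4520 K; t = 45.2.
B = 138.5·ln(45.2 − 10) − 305.0 = 138.5·ln 35.2 − 305.0 = 138.5·3.5610 − 305.0 = 188.205.
Rounded: 188.

188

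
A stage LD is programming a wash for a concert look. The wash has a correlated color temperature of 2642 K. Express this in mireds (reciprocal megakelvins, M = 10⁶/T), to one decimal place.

378.5 mireds

M = 10⁶ / 2642 = 378.501 → 378.5 mireds.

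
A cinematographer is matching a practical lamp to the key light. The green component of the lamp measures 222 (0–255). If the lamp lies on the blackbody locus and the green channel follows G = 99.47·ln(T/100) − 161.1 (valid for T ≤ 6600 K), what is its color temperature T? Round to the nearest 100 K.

ln t = (222 + 161.1) / 99.47 = 3.8514.
t = e^3.8514 = 47.059.
T = 100·t = 4706 K → 4700 K to the nearest 100 K.

4700 K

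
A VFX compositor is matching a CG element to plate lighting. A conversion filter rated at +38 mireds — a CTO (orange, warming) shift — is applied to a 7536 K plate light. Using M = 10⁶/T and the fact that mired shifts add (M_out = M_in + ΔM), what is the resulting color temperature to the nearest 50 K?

M_in = 10⁶/7536 = 132.70 mireds.
M_out = 132.70 + (+38) = 170.70 mireds.
T_out = 10⁶/170.70 = 5858.4 K → 5850 K.

5850 K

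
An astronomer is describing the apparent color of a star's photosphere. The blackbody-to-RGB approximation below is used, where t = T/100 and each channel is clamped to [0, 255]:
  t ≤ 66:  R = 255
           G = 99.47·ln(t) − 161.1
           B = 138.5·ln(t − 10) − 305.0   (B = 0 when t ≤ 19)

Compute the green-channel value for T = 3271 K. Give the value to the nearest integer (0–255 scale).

t = 3271/100 = 32.71; the t ≤ 66 branch applies.
G = 99.47·ln 32.71 − 161.1 = 99.47·3.4877 − 161.1 = 185.820.
Rounded: 186.

186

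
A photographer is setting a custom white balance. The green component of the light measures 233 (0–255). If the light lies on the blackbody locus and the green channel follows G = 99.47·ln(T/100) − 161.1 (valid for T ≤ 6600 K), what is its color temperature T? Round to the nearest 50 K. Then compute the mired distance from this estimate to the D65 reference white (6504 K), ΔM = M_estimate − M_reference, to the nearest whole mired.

ln t = (233 + 161.1) / 99.47 = 3.9620.
t = e^3.9620 = 52.562.
T = 100·t = 5256 K → 5250 K to the nearest 50 K.
M_estimate = 10⁶/5250 = 190.48; M_reference = 10⁶/6504 = 153.75.
ΔM = 190.48 − 153.75 = 36.72 → +37 mireds.

+37 mireds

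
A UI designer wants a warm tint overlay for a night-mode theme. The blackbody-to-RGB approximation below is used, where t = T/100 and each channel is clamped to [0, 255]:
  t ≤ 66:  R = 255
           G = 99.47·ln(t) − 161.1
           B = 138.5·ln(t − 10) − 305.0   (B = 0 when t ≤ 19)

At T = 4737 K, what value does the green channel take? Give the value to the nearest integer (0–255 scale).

223

t = 4737/100 = 47.37; the t ≤ 66 branch applies.
G = 99.47·ln 47.37 − 161.1 = 99.47·3.8580 − 161.1 = 222.654.
Rounded: 223.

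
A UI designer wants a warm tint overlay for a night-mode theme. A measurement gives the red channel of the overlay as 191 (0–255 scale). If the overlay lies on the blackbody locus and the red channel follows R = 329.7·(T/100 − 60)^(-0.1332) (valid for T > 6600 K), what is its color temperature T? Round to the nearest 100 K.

(t − 60)^(-0.1332) = 191/329.7 = 0.57931.
t − 60 = 0.57931^(1/-0.1332) = 0.57931^(-7.508) = 60.245, so t = 120.245.
T = 100·t = 12025 K → 12000 K to the nearest 100 K.

12000 K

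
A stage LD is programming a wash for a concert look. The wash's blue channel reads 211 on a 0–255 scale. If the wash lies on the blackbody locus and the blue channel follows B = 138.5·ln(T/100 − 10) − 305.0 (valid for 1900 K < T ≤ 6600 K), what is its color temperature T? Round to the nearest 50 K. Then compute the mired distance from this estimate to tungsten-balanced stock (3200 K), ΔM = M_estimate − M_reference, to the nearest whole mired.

ln(t − 10) = (211 + 305.0) / 138.5 = 3.7256.
t − 10 = e^3.7256 = 41.497, so t = 51.497.
T = 100·t = 5150 K → 5150 K to the nearest 50 K.
M_estimate = 10⁶/5150 = 194.17; M_reference = 10⁶/3200 = 312.50.
ΔM = 194.17 − 312.50 = -118.33 → -118 mireds.

-118 mireds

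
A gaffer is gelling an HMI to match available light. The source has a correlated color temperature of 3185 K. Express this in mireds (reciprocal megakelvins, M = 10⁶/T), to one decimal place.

M = 10⁶ / 3185 = 313.972 → 314.0 mireds.

314.0 mireds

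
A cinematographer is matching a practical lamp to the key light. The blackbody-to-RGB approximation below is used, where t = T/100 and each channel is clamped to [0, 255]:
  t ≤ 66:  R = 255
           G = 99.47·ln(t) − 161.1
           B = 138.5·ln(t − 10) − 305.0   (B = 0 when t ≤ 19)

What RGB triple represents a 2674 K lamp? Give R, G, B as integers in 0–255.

R=255, G=166, B=85

t = 2674/100 = 26.74; the t ≤ 66 branch applies.
R = 255 by definition for t ≤ 66.
G = 99.47·ln 26.74 − 161.1 = 99.47·3.2862 − 161.1 = 165.774.
B = 138.5·ln(26.74 − 10) − 305.0 = 138.5·ln 16.74 − 305.0 = 138.5·2.8178 − 305.0 = 85.265.
Rounded: (255, 166, 85).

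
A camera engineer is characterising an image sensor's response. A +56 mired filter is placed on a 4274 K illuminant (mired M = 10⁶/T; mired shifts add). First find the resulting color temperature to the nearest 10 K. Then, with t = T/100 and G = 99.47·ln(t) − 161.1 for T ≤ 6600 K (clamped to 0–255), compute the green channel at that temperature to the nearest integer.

191

M_in = 10⁶/4274 = 233.97; M_out = 233.97 + (+56) = 289.97.
T_out = 10⁶/289.97 = 3448.6 K → 3450 K; t = 34.5.
G = 99.47·ln 34.5 − 161.1 = 99.47·3.5410 − 161.1 = 191.119.
Rounded: 191.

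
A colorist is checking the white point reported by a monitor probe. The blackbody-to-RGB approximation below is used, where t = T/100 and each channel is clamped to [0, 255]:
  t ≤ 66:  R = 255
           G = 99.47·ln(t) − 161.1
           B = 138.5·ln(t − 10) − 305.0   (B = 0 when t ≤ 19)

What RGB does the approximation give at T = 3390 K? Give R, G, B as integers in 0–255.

R=255, G=189, B=135

t = 3390/100 = 33.9; the t ≤ 66 branch applies.
R = 255 by definition for t ≤ 66.
G = 99.47·ln 33.9 − 161.1 = 99.47·3.5234 − 161.1 = 189.374.
B = 138.5·ln(33.9 − 10) − 305.0 = 138.5·ln 23.9 − 305.0 = 138.5·3.1739 − 305.0 = 134.582.
Rounded: (255, 189, 135).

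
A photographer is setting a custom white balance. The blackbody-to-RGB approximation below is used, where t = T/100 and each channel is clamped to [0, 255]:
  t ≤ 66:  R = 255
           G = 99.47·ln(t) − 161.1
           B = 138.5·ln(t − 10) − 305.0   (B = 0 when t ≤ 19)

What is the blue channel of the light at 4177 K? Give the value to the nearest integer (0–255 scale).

174

t = 4177/100 = 41.77; the t ≤ 66 branch applies.
B = 138.5·ln(41.77 − 10) − 305.0 = 138.5·ln 31.77 − 305.0 = 138.5·3.4585 − 305.0 = 174.005.
Rounded: 174.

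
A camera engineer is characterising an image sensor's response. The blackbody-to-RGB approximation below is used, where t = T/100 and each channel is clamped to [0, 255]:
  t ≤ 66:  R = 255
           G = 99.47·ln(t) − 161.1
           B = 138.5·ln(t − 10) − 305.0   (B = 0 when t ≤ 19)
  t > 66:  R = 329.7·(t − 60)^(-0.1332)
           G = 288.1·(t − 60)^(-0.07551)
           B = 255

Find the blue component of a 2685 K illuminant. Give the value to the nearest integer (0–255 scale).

t = 2685/100 = 26.85; the t ≤ 66 branch applies.
B = 138.5·ln(26.85 − 10) − 305.0 = 138.5·ln 16.85 − 305.0 = 138.5·2.8244 − 305.0 = 86.173.
Rounded: 86.

86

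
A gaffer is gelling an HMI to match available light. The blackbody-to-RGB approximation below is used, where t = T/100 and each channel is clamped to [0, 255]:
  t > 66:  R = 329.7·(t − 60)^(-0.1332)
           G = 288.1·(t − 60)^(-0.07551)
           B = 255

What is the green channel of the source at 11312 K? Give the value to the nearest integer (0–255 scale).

213

t = 11312/100 = 113.12; the t > 66 branch applies.
G = 288.1·(113.12 − 60)^(-0.07551) = 288.1·53.12^(-0.07551) = 288.1·0.74084 = 213.437.
Rounded: 213.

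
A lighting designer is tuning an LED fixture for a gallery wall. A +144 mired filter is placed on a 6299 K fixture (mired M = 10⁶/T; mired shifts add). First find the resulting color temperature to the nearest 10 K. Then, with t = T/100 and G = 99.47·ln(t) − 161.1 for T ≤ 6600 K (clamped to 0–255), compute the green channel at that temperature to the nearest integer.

187

M_in = 10⁶/6299 = 158.76; M_out = 158.76 + (+144) = 302.76.
T_out = 10⁶/302.76 = 3303.0 K → 3300 K; t = 33.
G = 99.47·ln 33 − 161.1 = 99.47·3.4965 − 161.1 = 186.698.
Rounded: 187.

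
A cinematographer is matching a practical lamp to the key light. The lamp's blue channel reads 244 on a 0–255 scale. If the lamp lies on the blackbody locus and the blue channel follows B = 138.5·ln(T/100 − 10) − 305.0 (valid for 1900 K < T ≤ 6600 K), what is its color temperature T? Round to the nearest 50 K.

6250 K

ln(t − 10) = (244 + 305.0) / 138.5 = 3.9639.
t − 10 = e^3.9639 = 52.662, so t = 62.662.
T = 100·t = 6266 K → 6250 K to the nearest 50 K.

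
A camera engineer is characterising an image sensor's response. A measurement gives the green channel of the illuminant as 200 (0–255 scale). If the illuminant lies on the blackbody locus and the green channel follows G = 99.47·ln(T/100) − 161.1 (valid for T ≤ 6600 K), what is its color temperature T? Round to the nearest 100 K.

ln t = (200 + 161.1) / 99.47 = 3.6302.
t = e^3.6302 = 37.722.
T = 100·t = 3772 K → 3800 K to the nearest 100 K.

3800 K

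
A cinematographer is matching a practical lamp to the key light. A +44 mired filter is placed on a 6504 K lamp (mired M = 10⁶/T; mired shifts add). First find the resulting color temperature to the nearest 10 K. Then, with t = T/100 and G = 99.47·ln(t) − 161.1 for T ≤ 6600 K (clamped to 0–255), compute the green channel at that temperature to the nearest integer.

M_in = 10⁶/6504 = 153.75; M_out = 153.75 + (+44) = 197.75.
T_out = 10⁶/197.75 = 5056.9 K → 5060 K; t = 50.6.
G = 99.47·ln 50.6 − 161.1 = 99.47·3.9240 − 161.1 = 229.215.
Rounded: 229.

229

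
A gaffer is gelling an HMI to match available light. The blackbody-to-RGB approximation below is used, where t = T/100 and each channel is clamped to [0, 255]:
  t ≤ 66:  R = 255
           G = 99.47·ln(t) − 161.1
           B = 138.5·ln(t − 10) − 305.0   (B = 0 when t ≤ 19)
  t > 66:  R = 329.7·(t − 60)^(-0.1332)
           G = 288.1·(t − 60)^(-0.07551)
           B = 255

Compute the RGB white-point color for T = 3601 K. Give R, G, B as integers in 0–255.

t = 3601/100 = 36.01; the t ≤ 66 branch applies.
R = 255 by definition for t ≤ 66.
G = 99.47·ln 36.01 − 161.1 = 99.47·3.5838 − 161.1 = 195.380.
B = 138.5·ln(36.01 − 10) − 305.0 = 138.5·ln 26.01 − 305.0 = 138.5·3.2585 − 305.0 = 146.300.
Rounded: (255, 195, 146).

R=255, G=195, B=146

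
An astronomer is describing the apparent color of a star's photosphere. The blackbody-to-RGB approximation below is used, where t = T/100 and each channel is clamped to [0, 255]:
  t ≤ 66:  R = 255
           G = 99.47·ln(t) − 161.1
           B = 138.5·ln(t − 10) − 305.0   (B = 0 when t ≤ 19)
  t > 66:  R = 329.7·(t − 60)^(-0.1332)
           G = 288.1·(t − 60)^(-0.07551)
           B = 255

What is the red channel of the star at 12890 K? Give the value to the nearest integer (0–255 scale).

t = 12890/100 = 128.9; the t > 66 branch applies.
R = 329.7·(128.9 − 60)^(-0.1332) = 329.7·68.9^(-0.1332) = 329.7·0.56905 = 187.615.
Rounded: 188.

188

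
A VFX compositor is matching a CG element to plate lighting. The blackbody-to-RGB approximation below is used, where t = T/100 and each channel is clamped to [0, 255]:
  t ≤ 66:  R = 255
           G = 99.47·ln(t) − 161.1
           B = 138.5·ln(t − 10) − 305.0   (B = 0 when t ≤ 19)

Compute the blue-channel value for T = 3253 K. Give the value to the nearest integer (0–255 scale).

126

t = 3253/100 = 32.53; the t ≤ 66 branch applies.
B = 138.5·ln(32.53 − 10) − 305.0 = 138.5·ln 22.53 − 305.0 = 138.5·3.1148 − 305.0 = 126.406.
Rounded: 126.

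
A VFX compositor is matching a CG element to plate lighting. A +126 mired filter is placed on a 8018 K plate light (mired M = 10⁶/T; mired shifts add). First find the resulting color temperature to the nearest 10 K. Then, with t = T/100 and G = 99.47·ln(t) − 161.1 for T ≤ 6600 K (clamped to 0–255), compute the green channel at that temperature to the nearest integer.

M_in = 10⁶/8018 = 124.72; M_out = 124.72 + (+126) = 250.72.
T_out = 10⁶/250.72 = 3988.5 K → 3990 K; t = 39.9.
G = 99.47·ln 39.9 − 161.1 = 99.47·3.6864 − 161.1 = 205.584.
Rounded: 206.

206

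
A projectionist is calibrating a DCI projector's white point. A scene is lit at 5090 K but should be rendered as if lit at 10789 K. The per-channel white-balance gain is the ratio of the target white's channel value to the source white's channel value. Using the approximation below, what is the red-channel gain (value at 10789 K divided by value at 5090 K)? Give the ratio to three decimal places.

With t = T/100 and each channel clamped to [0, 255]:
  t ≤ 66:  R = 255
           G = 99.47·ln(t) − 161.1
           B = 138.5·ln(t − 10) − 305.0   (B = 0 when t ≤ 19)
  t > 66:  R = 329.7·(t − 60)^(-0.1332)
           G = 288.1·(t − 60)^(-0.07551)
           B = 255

0.772

At 5090 K (t = 50.9):
  R = 255 by definition for t ≤ 66.
At 10789 K (t = 107.89):
  R = 329.7·(107.89 − 60)^(-0.1332) = 329.7·47.89^(-0.1332) = 329.7·0.59730 = 196.929.
Gain = 196.929 / 255.000 = 0.7723 → 0.772.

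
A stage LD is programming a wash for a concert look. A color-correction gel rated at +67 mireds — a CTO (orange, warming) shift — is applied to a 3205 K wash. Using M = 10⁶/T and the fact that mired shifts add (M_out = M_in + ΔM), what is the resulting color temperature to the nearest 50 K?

M_in = 10⁶/3205 = 312.01 mireds.
M_out = 312.01 + (+67) = 379.01 mireds.
T_out = 10⁶/379.01 = 2638.4 K → 2650 K.

2650 K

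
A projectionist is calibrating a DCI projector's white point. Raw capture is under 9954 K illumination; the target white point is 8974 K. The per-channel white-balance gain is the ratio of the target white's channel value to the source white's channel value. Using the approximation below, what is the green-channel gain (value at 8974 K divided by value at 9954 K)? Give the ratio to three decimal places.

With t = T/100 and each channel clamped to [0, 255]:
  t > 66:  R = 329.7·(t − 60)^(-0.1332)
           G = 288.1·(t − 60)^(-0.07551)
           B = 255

1.022

At 9954 K (t = 99.54):
  G = 288.1·(99.54 − 60)^(-0.07551) = 288.1·39.54^(-0.07551) = 288.1·0.75754 = 218.248.
At 8974 K (t = 89.74):
  G = 288.1·(89.74 − 60)^(-0.07551) = 288.1·29.74^(-0.07551) = 288.1·0.77401 = 222.993.
Gain = 222.993 / 218.248 = 1.0217 → 1.022.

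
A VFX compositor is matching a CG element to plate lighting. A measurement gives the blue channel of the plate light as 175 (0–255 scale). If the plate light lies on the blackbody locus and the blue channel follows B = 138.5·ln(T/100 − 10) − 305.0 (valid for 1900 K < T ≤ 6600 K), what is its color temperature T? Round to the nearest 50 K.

4200 K

ln(t − 10) = (175 + 305.0) / 138.5 = 3.4657.
t − 10 = e^3.4657 = 31.999, so t = 41.999.
T = 100·t = 4200 K → 4200 K to the nearest 50 K.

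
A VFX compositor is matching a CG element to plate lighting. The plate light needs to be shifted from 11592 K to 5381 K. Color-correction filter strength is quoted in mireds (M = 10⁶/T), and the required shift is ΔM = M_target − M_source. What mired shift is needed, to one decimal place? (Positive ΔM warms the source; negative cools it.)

M_source = 10⁶/11592 = 86.266; M_target = 10⁶/5381 = 185.839.
ΔM = 185.839 − 86.266 = 99.573 → +99.6 mireds, a warming shift.

+99.6 mireds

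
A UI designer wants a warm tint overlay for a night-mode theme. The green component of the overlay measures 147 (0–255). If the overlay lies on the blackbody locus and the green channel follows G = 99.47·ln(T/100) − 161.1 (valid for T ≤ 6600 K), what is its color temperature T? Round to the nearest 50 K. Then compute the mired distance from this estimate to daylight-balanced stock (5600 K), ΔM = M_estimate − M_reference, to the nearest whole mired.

+276 mireds

ln t = (147 + 161.1) / 99.47 = 3.0974.
t = e^3.0974 = 22.141.
T = 100·t = 2214 K → 2200 K to the nearest 50 K.
M_estimate = 10⁶/2200 = 454.55; M_reference = 10⁶/5600 = 178.57.
ΔM = 454.55 − 178.57 = 275.97 → +276 mireds.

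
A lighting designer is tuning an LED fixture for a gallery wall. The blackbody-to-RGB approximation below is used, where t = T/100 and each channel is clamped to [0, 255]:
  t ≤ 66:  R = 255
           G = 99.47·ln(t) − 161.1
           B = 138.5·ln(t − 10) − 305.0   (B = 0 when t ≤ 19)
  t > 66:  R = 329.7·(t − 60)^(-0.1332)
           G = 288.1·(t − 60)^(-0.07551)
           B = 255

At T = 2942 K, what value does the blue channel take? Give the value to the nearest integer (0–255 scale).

t = 2942/100 = 29.42; the t ≤ 66 branch applies.
B = 138.5·ln(29.42 − 10) − 305.0 = 138.5·ln 19.42 − 305.0 = 138.5·2.9663 − 305.0 = 105.833.
Rounded: 106.

106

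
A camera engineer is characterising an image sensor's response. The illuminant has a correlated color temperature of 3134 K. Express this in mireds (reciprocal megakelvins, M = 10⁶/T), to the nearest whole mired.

319 mireds

M = 10⁶ / 3134 = 319.081 → 319 mireds.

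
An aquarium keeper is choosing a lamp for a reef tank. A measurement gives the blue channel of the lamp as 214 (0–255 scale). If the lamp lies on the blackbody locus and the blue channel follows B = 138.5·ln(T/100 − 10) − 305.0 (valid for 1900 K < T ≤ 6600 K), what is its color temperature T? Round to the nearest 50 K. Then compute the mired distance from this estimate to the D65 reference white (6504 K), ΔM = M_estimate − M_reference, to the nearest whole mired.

ln(t − 10) = (214 + 305.0) / 138.5 = 3.7473.
t − 10 = e^3.7473 = 42.406, so t = 52.406.
T = 100·t = 5241 K → 5250 K to the nearest 50 K.
M_estimate = 10⁶/5250 = 190.48; M_reference = 10⁶/6504 = 153.75.
ΔM = 190.48 − 153.75 = 36.72 → +37 mireds.

+37 mireds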